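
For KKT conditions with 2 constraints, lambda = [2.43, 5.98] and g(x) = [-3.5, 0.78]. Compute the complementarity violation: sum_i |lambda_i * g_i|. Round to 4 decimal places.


KKT complementary slackness check:
lambda_1 * g_1 = 2.43 * -3.5 = -8.505
lambda_2 * g_2 = 5.98 * 0.78 = 4.6644
Total violation = 8.505 + 4.6644 = 13.1694


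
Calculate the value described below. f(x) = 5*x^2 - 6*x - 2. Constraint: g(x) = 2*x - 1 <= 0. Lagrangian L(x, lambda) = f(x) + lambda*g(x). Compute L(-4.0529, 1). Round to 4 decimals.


Step 1: Evaluate f(x).
f(-4.0529) = 5*(-4.0529)^2 - 6*(-4.0529) - 2 = 104.4474
Step 2: Evaluate g(x).
g(-4.0529) = 2*-4.0529 - 1 = -9.1058
Step 3: Compute Lagrangian.
L = 104.4474 + 1*-9.1058 = 95.3416


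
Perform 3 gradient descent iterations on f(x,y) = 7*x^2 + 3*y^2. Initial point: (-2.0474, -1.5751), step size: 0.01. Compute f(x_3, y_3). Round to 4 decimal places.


Gradient descent on f(x,y) = 7*x^2 + 3*y^2.
Starting point: (-2.0474, -1.5751), alpha = 0.01
Step 1: grad_x = 2*7*-2.0474 = -28.6636, grad_y = 2*3*-1.5751 = -9.4506
  x_1 = -2.0474 - 0.01*-28.6636 = -1.7608
  y_1 = -1.5751 - 0.01*-9.4506 = -1.4806
Step 2: grad_x = 2*7*-1.7608 = -24.6507, grad_y = 2*3*-1.4806 = -8.8836
  x_2 = -1.7608 - 0.01*-24.6507 = -1.5143
  y_2 = -1.4806 - 0.01*-8.8836 = -1.3918
Step 3: grad_x = 2*7*-1.5143 = -21.1996, grad_y = 2*3*-1.3918 = -8.3506
  x_3 = -1.5143 - 0.01*-21.1996 = -1.3023
  y_3 = -1.3918 - 0.01*-8.3506 = -1.3083
f(-1.3023, -1.3083) = 7*(-1.3023)^2 + 3*(-1.3083)^2 = 17.0058


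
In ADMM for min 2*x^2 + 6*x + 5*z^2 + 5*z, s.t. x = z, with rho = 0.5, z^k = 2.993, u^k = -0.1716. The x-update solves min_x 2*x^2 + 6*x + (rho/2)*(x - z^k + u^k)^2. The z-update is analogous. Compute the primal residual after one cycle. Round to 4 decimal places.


ADMM iteration with rho = 0.5, z^k = 2.993, u^k = -0.1716
Step 1: x-update.
Minimize 2*x^2 + 6*x + (0.5/2)*(x - 2.993 - 0.1716)^2
FOC: (2*2 + 0.5)*x = -6 + 0.5*(2.993 + 0.1716)
x^{k+1} = -0.9817
Step 2: z-update.
Minimize 5*z^2 + 5*z + (0.5/2)*(-0.9817 - z - 0.1716)^2
FOC: (2*5 + 0.5)*z = -5 + 0.5*(-0.9817 - 0.1716)
z^{k+1} = -0.5311
Step 3: u-update.
u^{k+1} = -0.1716 - 0.9817 + 0.5311 = -0.6222
Step 4: Primal residual = |-0.9817 + 0.5311| = 0.4506


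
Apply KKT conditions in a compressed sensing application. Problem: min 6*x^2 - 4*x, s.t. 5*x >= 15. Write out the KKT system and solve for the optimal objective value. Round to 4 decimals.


Step 1: Try lambda = 0 (constraint inactive).
x_unc = 4/(2*6) = 0.3333
Check: 5*0.3333 = 1.6665 < 15 -- violated!
Step 2: Constraint must be active: 5*x = 15
x* = 15/5 = 3.0
lambda = (2*6*3.0 - 4)/5 = 6.4
Step 3: Compute optimal value.
f(x*) = 6*3.0^2 - 4*3.0 = 42.0


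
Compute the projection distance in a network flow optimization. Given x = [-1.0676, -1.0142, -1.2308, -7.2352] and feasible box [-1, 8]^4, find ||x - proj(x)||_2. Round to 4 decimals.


Project each component onto [-1, 8].
clip(-1.0676) = -1.0, clip(-1.0142) = -1.0, clip(-1.2308) = -1.0, clip(-7.2352) = -1.0
Projection = [-1.0, -1.0, -1.0, -1.0]
Squared diffs: [0.0046, 0.0002, 0.0533, 38.8777]
Distance = sqrt(38.9358) = 6.2399


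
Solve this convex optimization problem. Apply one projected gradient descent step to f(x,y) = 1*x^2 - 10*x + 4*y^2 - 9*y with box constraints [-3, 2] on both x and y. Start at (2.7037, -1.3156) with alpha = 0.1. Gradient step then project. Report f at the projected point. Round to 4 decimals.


Step 1: Compute gradient at (2.7037, -1.3156).
grad_x = 2*1*2.7037 - 10 = -4.5926
grad_y = 2*4*-1.3156 - 9 = -19.5248
Step 2: Gradient step.
x_raw = 2.7037 - 0.1*-4.5926 = 3.163
y_raw = -1.3156 - 0.1*-19.5248 = 0.6369
Step 3: Project onto [-3, 2].
x_proj = clip(3.163) = 2.0
y_proj = clip(0.6369) = 0.6369
Step 4: Evaluate f.
f(2.0, 0.6369) = -20.1095


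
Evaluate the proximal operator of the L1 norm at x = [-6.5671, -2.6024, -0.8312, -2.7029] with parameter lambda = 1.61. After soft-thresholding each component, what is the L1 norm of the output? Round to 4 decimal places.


Soft-thresholding with lambda = 1.61:
prox(-6.5671) = sign(-6.5671)*max(|-6.5671| - 1.61, 0) = -4.9571
prox(-2.6024) = sign(-2.6024)*max(|-2.6024| - 1.61, 0) = -0.9924
prox(-0.8312) = sign(-0.8312)*max(|-0.8312| - 1.61, 0) = 0.0
prox(-2.7029) = sign(-2.7029)*max(|-2.7029| - 1.61, 0) = -1.0929
prox(x) = [-4.9571, -0.9924, 0.0, -1.0929]
||prox(x)||_1 = 4.9571 + 0.9924 + 0.0 + 1.0929 = 7.0424


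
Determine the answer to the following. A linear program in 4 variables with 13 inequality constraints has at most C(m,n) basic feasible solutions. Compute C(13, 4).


Each vertex corresponds to some choice of n active constraints out of m, so the number of vertices is at most C(m, n) = m! / (n!(m-n)!).
m = 13, n = 4
Numerator: 13 * 12 * 11 * 10
Denominator: 4! = 24
C(13, 4) = 715


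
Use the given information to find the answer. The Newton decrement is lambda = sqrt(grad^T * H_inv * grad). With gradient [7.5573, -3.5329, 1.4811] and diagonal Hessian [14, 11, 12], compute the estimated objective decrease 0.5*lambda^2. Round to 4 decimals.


Step 1: H is diagonal, so H^(-1) * g = [0.5398, -0.3212, 0.1234].
Step 2: g^T H^(-1) g = sum_i g_i^2 / H_ii
  = (7.5573)^2/14 + (-3.5329)^2/11 + (1.4811)^2/12
  = 4.0795 + 1.1347 + 0.1828 = 5.397
Step 3: Objective decrease = 0.5 * g^T H^(-1) g = 2.6985


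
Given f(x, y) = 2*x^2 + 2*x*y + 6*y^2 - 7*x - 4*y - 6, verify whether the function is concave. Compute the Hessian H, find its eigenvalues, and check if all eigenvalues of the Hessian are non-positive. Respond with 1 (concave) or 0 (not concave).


The Hessian of f(x,y) = 2*x^2 + 2*x*y + 6*y^2 - 7*x - 4*y - 6 is:
H = [[4, 2], [2, 12]]
Trace = 4 + 12 = 16
Determinant = 4*12 - (2)^2 = 44
Discriminant = (16)^2 - 4*44 = 80.0
Eigenvalues: lambda_1 = 3.5279, lambda_2 = 12.4721
The function is not concave.

0


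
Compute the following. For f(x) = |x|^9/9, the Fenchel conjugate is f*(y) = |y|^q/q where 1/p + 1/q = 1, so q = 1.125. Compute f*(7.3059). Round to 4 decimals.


The conjugate exponent q satisfies 1/p + 1/q = 1.
p = 9, so q = 9/(9 - 1) = 1.125
|y|^q = 7.3059^1.125 = 9.3677
f*(7.3059) = 9.3677 / 1.125 = 8.3268


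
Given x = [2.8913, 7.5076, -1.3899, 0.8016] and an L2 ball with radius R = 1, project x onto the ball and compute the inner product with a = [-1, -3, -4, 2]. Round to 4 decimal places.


Step 1: Compute ||x|| (intermediates to 6 decimals).
||x|| = sqrt(2.8913^2 + 7.5076^2 + (-1.3899)^2 + 0.8016^2) = 8.203539
Step 2: Project.
Since ||x|| > R, scale = R/||x|| = 1/8.203539 = 0.121899, proj(x) = scale * x
proj(x) = [0.352447, 0.915169, -0.169427, 0.097714]
Step 3: Dot product.
a^T * proj(x) = -1*0.352447 - 3*0.915169 - 4*(-0.169427) + 2*0.097714 = -2.2248


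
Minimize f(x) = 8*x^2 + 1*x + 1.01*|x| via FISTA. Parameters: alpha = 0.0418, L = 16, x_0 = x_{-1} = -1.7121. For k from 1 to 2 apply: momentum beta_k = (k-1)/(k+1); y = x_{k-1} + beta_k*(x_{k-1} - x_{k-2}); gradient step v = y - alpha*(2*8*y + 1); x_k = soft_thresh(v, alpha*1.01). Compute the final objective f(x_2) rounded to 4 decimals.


FISTA on f(x) = 8*x^2 + 1*x + 1.01*|x|
L = 16, alpha = 0.0418
Iteration 1: beta = 0.0, y = -1.7121 + 0.0*(-1.7121 + 1.7121) = -1.7121
  grad(y) = -26.3936, v = y - alpha*grad = -0.6088
  prox(v) = soft_thresh(-0.6088, 0.0422) = -0.5666
Iteration 2: beta = 0.3333, y = -0.5666 + 0.3333*(-0.5666 + 1.7121) = -0.1848
  grad(y) = -1.9569, v = y - alpha*grad = -0.103
  prox(v) = soft_thresh(-0.103, 0.0422) = -0.0608
f(x_2) = 8*(-0.0608)^2 + 1*(-0.0608) + 1.01*|-0.0608| = 0.0302


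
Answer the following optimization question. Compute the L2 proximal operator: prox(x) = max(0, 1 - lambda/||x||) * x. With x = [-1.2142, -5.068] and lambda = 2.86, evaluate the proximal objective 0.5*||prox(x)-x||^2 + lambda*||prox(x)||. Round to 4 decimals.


Step 1: Compute ||x||.
||x|| = 5.2114
Step 2: Compute scaling factor.
scale = max(0, 1 - 2.86/5.2114) = 0.4512
Step 3: prox(x) = [-0.5479, -2.2867]
||prox(x)|| = 2.3514
Step 4: Proximal objective.
0.5*||prox-x||^2 = 4.0898
lambda*||prox|| = 6.725
Total = 10.8149


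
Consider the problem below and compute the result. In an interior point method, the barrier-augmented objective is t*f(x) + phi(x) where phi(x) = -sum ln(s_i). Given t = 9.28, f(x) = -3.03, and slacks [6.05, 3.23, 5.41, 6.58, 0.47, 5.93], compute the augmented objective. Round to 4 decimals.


Step 1: Compute log-barrier.
ln values: [1.8001, 1.1725, 1.6882, 1.884, -0.755, 1.78]
phi = -(1.8001 + 1.1725 + 1.6882 + 1.884 - 0.755 + 1.78) = -7.5698
Step 2: Compute augmented objective.
t*f(x) = 9.28*-3.03 = -28.1184
Total = -28.1184 - 7.5698 = -35.6882


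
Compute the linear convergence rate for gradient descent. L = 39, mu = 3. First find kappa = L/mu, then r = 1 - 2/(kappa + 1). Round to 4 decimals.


Step 1: Compute the condition number.
kappa = L/mu = 39/3 = 13.0
Step 2: Compute the convergence rate.
r = 1 - 2/(kappa + 1) = 1 - 2*mu/(L + mu) = (L - mu)/(L + mu) = 36/42 = 0.8571


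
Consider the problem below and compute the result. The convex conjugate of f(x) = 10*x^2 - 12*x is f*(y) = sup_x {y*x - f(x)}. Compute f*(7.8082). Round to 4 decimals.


f*(y) = sup_x {y*x - a*x^2 - b*x} = sup_x {(y-b)*x - a*x^2}
FOC: (y - b) - 2a*x = 0 => x* = (y - b)/(2a)
x* = (7.8082 + 12)/(2*10) = 0.9904
f*(7.8082) = (y-b)^2/(4a) = (7.8082 + 12)^2/(4*10)
= 392.3648/40 = 9.8091


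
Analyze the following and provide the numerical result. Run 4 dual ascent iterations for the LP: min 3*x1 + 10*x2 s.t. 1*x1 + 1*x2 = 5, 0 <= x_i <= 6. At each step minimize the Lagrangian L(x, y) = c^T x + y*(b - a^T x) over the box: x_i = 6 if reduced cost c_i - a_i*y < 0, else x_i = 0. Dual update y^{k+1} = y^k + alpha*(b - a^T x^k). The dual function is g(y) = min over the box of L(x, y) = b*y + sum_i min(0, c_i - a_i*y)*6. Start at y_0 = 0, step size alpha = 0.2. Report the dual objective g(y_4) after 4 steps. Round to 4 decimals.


Dual ascent for LP: min 3*x1 + 10*x2, 1*x1 + 1*x2 = 5, 0 <= x_i <= 6
Step 1: y^k = 0.0, reduced costs: (3.0, 10.0)
  x^k = (0.0, 0.0), subgradient = b - a^T x = 5.0
  y^{k+1} = 0.0 + 0.2*5.0 = 1.0
Step 2: y^k = 1.0, reduced costs: (2.0, 9.0)
  x^k = (0.0, 0.0), subgradient = b - a^T x = 5.0
  y^{k+1} = 1.0 + 0.2*5.0 = 2.0
Step 3: y^k = 2.0, reduced costs: (1.0, 8.0)
  x^k = (0.0, 0.0), subgradient = b - a^T x = 5.0
  y^{k+1} = 2.0 + 0.2*5.0 = 3.0
Step 4: y^k = 3.0, reduced costs: (0.0, 7.0)
  x^k = (0.0, 0.0), subgradient = b - a^T x = 5.0
  y^{k+1} = 3.0 + 0.2*5.0 = 4.0
Dual objective at y_4 = 4.0: reduced costs (-1.0, 6.0), box minimizer x = (6.0, 0.0)
g(y_4) = b*y + (c1 - a1*y)*x1 + (c2 - a2*y)*x2 = 5*4.0 + (-1.0)*6.0 + 6.0*0.0 = 20.0 - 6.0 + 0.0 = 14.0


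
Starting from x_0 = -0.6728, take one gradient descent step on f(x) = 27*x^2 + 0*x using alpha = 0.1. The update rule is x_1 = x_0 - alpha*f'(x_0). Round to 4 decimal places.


We compute the gradient at x_0 and apply the update.
f'(x) = 54*x + 0
f'(-0.6728) = 54*-0.6728 + 0 = -36.3312
x_1 = -0.6728 - 0.1*-36.3312 = 2.9603


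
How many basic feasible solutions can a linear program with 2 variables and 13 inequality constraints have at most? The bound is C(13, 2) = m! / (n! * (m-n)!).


Each vertex corresponds to some choice of n active constraints out of m, so the number of vertices is at most C(m, n) = m! / (n!(m-n)!).
m = 13, n = 2
Numerator: 13 * 12
Denominator: 2! = 2
C(13, 2) = 78


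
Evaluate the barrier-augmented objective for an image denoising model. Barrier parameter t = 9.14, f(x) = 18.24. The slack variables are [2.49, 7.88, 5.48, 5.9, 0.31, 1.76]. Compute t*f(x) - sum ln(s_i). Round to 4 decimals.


Step 1: Compute log-barrier.
ln values: [0.9123, 2.0643, 1.7011, 1.775, -1.1712, 0.5653]
phi = -(0.9123 + 2.0643 + 1.7011 + 1.775 - 1.1712 + 0.5653) = -5.8468
Step 2: Compute augmented objective.
t*f(x) = 9.14*18.24 = 166.7136
Total = 166.7136 - 5.8468 = 160.8668


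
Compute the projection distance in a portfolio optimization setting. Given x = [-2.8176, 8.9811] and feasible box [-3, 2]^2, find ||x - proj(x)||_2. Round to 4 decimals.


Project each component onto [-3, 2].
clip(-2.8176) = -2.8176, clip(8.9811) = 2.0
Projection = [-2.8176, 2.0]
Squared diffs: [0.0, 48.7358]
Distance = sqrt(48.7358) = 6.9811


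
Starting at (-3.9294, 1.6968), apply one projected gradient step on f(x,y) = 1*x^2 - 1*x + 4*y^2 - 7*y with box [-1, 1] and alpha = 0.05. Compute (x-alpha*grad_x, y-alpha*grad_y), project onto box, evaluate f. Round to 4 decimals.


Step 1: Compute gradient at (-3.9294, 1.6968).
grad_x = 2*1*-3.9294 - 1 = -8.8588
grad_y = 2*4*1.6968 - 7 = 6.5744
Step 2: Gradient step.
x_raw = -3.9294 - 0.05*-8.8588 = -3.4865
y_raw = 1.6968 - 0.05*6.5744 = 1.3681
Step 3: Project onto [-1, 1].
x_proj = clip(-3.4865) = -1.0
y_proj = clip(1.3681) = 1.0
Step 4: Evaluate f.
f(-1.0, 1.0) = -1.0


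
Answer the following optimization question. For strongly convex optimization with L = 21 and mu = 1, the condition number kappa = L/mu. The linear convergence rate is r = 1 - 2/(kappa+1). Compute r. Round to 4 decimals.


Step 1: Compute the condition number.
kappa = L/mu = 21/1 = 21.0
Step 2: Compute the convergence rate.
r = 1 - 2/(kappa + 1) = 1 - 2*mu/(L + mu) = (L - mu)/(L + mu) = 20/22 = 0.9091


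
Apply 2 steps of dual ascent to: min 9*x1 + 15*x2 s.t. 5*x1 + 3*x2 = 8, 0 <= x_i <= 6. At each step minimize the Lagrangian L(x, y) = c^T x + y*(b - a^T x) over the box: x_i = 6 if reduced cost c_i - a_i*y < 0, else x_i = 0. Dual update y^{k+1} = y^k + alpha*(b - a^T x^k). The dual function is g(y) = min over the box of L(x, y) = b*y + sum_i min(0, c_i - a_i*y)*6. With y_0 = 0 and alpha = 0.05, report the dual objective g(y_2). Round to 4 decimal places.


Dual ascent for LP: min 9*x1 + 15*x2, 5*x1 + 3*x2 = 8, 0 <= x_i <= 6
Step 1: y^k = 0.0, reduced costs: (9.0, 15.0)
  x^k = (0.0, 0.0), subgradient = b - a^T x = 8.0
  y^{k+1} = 0.0 + 0.05*8.0 = 0.4
Step 2: y^k = 0.4, reduced costs: (7.0, 13.8)
  x^k = (0.0, 0.0), subgradient = b - a^T x = 8.0
  y^{k+1} = 0.4 + 0.05*8.0 = 0.8
Dual objective at y_2 = 0.8: reduced costs (5.0, 12.6), box minimizer x = (0.0, 0.0)
g(y_2) = b*y + (c1 - a1*y)*x1 + (c2 - a2*y)*x2 = 8*0.8 + 5.0*0.0 + 12.6*0.0 = 6.4 + 0.0 + 0.0 = 6.4


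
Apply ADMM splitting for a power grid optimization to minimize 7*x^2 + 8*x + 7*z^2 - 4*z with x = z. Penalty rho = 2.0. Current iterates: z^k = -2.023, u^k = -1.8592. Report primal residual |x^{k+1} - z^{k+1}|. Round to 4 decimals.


ADMM iteration with rho = 2.0, z^k = -2.023, u^k = -1.8592
Step 1: x-update.
Minimize 7*x^2 + 8*x + (2.0/2)*(x + 2.023 - 1.8592)^2
FOC: (2*7 + 2.0)*x = -8 + 2.0*(-2.023 + 1.8592)
x^{k+1} = -0.5205
Step 2: z-update.
Minimize 7*z^2 - 4*z + (2.0/2)*(-0.5205 - z - 1.8592)^2
FOC: (2*7 + 2.0)*z = 4 + 2.0*(-0.5205 - 1.8592)
z^{k+1} = -0.0475
Step 3: u-update.
u^{k+1} = -1.8592 - 0.5205 + 0.0475 = -2.3322
Step 4: Primal residual = |-0.5205 + 0.0475| = 0.473


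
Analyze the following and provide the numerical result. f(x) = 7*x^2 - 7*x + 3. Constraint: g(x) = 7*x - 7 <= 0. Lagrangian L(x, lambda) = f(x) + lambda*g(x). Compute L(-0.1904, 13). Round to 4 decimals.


Step 1: Evaluate f(x).
f(-0.1904) = 7*(-0.1904)^2 - 7*(-0.1904) + 3 = 4.5866
Step 2: Evaluate g(x).
g(-0.1904) = 7*-0.1904 - 7 = -8.3328
Step 3: Compute Lagrangian.
L = 4.5866 + 13*-8.3328 = -103.7398


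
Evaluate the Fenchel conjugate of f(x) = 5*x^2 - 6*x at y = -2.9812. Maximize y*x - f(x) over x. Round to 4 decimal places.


f*(y) = sup_x {y*x - a*x^2 - b*x} = sup_x {(y-b)*x - a*x^2}
FOC: (y - b) - 2a*x = 0 => x* = (y - b)/(2a)
x* = (-2.9812 + 6)/(2*5) = 0.3019
f*(-2.9812) = (y-b)^2/(4a) = (-2.9812 + 6)^2/(4*5)
= 9.1132/20 = 0.4557


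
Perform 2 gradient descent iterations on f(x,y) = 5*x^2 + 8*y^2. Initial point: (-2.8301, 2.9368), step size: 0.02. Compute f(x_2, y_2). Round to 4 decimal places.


Gradient descent on f(x,y) = 5*x^2 + 8*y^2.
Starting point: (-2.8301, 2.9368), alpha = 0.02
Step 1: grad_x = 2*5*-2.8301 = -28.301, grad_y = 2*8*2.9368 = 46.9888
  x_1 = -2.8301 - 0.02*-28.301 = -2.2641
  y_1 = 2.9368 - 0.02*46.9888 = 1.997
Step 2: grad_x = 2*5*-2.2641 = -22.6408, grad_y = 2*8*1.997 = 31.9524
  x_2 = -2.2641 - 0.02*-22.6408 = -1.8113
  y_2 = 1.997 - 0.02*31.9524 = 1.358
f(-1.8113, 1.358) = 5*(-1.8113)^2 + 8*1.358^2 = 31.1562


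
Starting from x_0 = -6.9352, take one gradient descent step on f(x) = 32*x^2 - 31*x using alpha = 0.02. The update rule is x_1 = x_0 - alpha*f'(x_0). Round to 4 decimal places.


We compute the gradient at x_0 and apply the update.
f'(x) = 64*x - 31
f'(-6.9352) = 64*-6.9352 - 31 = -474.8528
x_1 = -6.9352 - 0.02*-474.8528 = 2.5619


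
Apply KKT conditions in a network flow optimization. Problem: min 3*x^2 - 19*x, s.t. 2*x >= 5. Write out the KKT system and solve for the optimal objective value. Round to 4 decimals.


Step 1: Try lambda = 0 (constraint inactive).
Stationarity: 2*3*x - 19 = 0
x* = 19/(2*3) = 19/6 = 3.1667 (rounded; the exact value 19/6 is used below)
Check constraint: 2*3.1667 = 6.3334 >= 5 -- satisfied.
Step 2: Compute optimal value.
f(x*) = 3*(19/6)^2 - 19*(19/6) = -30.0833


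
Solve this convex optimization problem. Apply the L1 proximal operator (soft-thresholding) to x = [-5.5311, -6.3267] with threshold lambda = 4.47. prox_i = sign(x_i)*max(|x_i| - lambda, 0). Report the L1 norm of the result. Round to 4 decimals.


Soft-thresholding with lambda = 4.47:
prox(-5.5311) = sign(-5.5311)*max(|-5.5311| - 4.47, 0) = -1.0611
prox(-6.3267) = sign(-6.3267)*max(|-6.3267| - 4.47, 0) = -1.8567
prox(x) = [-1.0611, -1.8567]
||prox(x)||_1 = 1.0611 + 1.8567 = 2.9178


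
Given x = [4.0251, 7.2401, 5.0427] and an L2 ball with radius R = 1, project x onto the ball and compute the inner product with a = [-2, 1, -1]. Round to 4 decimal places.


Step 1: Compute ||x|| (intermediates to 6 decimals).
||x|| = sqrt(4.0251^2 + 7.2401^2 + 5.0427^2) = 9.697902
Step 2: Project.
Since ||x|| > R, scale = R/||x|| = 1/9.697902 = 0.103115, proj(x) = scale * x
proj(x) = [0.415048, 0.746563, 0.519978]
Step 3: Dot product.
a^T * proj(x) = -2*0.415048 + 1*0.746563 - 1*0.519978 = -0.6035


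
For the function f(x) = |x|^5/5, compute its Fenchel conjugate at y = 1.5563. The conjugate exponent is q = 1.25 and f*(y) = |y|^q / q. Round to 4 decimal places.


The conjugate exponent q satisfies 1/p + 1/q = 1.
p = 5, so q = 5/(5 - 1) = 1.25
|y|^q = 1.5563^1.25 = 1.7383
f*(1.5563) = 1.7383 / 1.25 = 1.3906


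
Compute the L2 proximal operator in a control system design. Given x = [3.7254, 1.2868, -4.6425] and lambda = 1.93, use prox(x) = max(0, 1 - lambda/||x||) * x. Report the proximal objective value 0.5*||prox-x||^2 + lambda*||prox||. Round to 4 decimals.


Step 1: Compute ||x||.
||x|| = 6.0899
Step 2: Compute scaling factor.
scale = max(0, 1 - 1.93/6.0899) = 0.6831
Step 3: prox(x) = [2.5448, 0.879, -3.1712]
||prox(x)|| = 4.1599
Step 4: Proximal objective.
0.5*||prox-x||^2 = 1.8625
lambda*||prox|| = 8.0286
Total = 9.8911


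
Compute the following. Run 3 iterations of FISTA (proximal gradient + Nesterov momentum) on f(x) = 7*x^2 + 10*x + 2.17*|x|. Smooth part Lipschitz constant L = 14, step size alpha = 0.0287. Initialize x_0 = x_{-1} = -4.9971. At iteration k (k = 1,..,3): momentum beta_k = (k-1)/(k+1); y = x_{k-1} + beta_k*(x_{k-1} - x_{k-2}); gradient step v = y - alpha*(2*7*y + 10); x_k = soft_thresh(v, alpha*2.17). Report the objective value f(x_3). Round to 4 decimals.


FISTA on f(x) = 7*x^2 + 10*x + 2.17*|x|
L = 14, alpha = 0.0287
Iteration 1: beta = 0.0, y = -4.9971 + 0.0*(-4.9971 + 4.9971) = -4.9971
  grad(y) = -59.9594, v = y - alpha*grad = -3.2763
  prox(v) = soft_thresh(-3.2763, 0.0623) = -3.214
Iteration 2: beta = 0.3333, y = -3.214 + 0.3333*(-3.214 + 4.9971) = -2.6196
  grad(y) = -26.6746, v = y - alpha*grad = -1.8541
  prox(v) = soft_thresh(-1.8541, 0.0623) = -1.7918
Iteration 3: beta = 0.5, y = -1.7918 + 0.5*(-1.7918 + 3.214) = -1.0807
  grad(y) = -5.1294, v = y - alpha*grad = -0.9335
  prox(v) = soft_thresh(-0.9335, 0.0623) = -0.8712
f(x_3) = 7*(-0.8712)^2 + 10*(-0.8712) + 2.17*|-0.8712| = -1.5087


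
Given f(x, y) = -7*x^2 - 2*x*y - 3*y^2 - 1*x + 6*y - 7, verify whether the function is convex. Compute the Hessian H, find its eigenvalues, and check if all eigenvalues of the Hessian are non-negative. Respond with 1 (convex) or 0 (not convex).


The Hessian of f(x,y) = -7*x^2 - 2*x*y - 3*y^2 - 1*x + 6*y - 7 is:
H = [[-14, -2], [-2, -6]]
Trace = -14 - 6 = -20
Determinant = -14*-6 - (-2)^2 = 80
Discriminant = (-20)^2 - 4*80 = 80.0
Eigenvalues: lambda_1 = -14.4721, lambda_2 = -5.5279
The function is not convex.

0


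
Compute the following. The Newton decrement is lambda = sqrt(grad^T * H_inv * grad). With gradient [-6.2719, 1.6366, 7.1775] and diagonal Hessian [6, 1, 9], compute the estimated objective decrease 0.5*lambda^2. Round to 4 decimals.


Step 1: H is diagonal, so H^(-1) * g = [-1.0453, 1.6366, 0.7975].
Step 2: g^T H^(-1) g = sum_i g_i^2 / H_ii
  = (-6.2719)^2/6 + (1.6366)^2/1 + (7.1775)^2/9
  = 6.5561 + 2.6785 + 5.7241 = 14.9586
Step 3: Objective decrease = 0.5 * g^T H^(-1) g = 7.4793


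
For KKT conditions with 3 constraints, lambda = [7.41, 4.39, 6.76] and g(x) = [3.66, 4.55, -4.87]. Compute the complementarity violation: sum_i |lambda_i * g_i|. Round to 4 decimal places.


KKT complementary slackness check:
lambda_1 * g_1 = 7.41 * 3.66 = 27.1206
lambda_2 * g_2 = 4.39 * 4.55 = 19.9745
lambda_3 * g_3 = 6.76 * -4.87 = -32.9212
Total violation = 27.1206 + 19.9745 + 32.9212 = 80.0163


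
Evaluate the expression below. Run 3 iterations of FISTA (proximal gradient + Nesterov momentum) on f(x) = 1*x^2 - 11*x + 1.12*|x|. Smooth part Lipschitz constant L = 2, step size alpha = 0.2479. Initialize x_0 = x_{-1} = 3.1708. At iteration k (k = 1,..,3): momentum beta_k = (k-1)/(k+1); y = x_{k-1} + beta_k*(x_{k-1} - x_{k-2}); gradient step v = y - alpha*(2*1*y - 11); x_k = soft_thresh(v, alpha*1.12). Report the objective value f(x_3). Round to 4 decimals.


FISTA on f(x) = 1*x^2 - 11*x + 1.12*|x|
L = 2, alpha = 0.2479
Iteration 1: beta = 0.0, y = 3.1708 + 0.0*(3.1708 - 3.1708) = 3.1708
  grad(y) = -4.6584, v = y - alpha*grad = 4.3256
  prox(v) = soft_thresh(4.3256, 0.2776) = 4.048
Iteration 2: beta = 0.3333, y = 4.048 + 0.3333*(4.048 - 3.1708) = 4.3404
  grad(y) = -2.3193, v = y - alpha*grad = 4.9153
  prox(v) = soft_thresh(4.9153, 0.2776) = 4.6377
Iteration 3: beta = 0.5, y = 4.6377 + 0.5*(4.6377 - 4.048) = 4.9325
  grad(y) = -1.135, v = y - alpha*grad = 5.2139
  prox(v) = soft_thresh(5.2139, 0.2776) = 4.9362
f(x_3) = 1*4.9362^2 - 11*4.9362 + 1.12*|4.9362| = -24.4036


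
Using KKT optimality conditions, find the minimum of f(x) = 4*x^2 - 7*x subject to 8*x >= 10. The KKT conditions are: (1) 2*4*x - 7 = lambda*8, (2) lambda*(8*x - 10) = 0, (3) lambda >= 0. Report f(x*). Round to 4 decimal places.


Step 1: Try lambda = 0 (constraint inactive).
x_unc = 7/(2*4) = 0.875
Check: 8*0.875 = 7.0 < 10 -- violated!
Step 2: Constraint must be active: 8*x = 10
x* = 10/8 = 1.25
lambda = (2*4*1.25 - 7)/8 = 0.375
Step 3: Compute optimal value.
f(x*) = 4*1.25^2 - 7*1.25 = -2.5


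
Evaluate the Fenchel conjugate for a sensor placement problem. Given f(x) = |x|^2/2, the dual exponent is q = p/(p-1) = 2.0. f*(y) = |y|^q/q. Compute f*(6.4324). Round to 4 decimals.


The conjugate exponent q satisfies 1/p + 1/q = 1.
p = 2, so q = 2/(2 - 1) = 2.0
|y|^q = 6.4324^2.0 = 41.3758
f*(6.4324) = 41.3758 / 2.0 = 20.6879


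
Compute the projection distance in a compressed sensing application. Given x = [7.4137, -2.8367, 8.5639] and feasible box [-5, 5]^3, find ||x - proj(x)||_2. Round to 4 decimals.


Project each component onto [-5, 5].
clip(7.4137) = 5.0, clip(-2.8367) = -2.8367, clip(8.5639) = 5.0
Projection = [5.0, -2.8367, 5.0]
Squared diffs: [5.8259, 0.0, 12.7014]
Distance = sqrt(18.5273) = 4.3043


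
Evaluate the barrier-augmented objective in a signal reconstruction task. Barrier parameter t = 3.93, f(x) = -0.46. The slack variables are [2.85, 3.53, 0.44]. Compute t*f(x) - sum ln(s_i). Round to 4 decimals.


Step 1: Compute log-barrier.
ln values: [1.0473, 1.2613, -0.821]
phi = -(1.0473 + 1.2613 - 0.821) = -1.4876
Step 2: Compute augmented objective.
t*f(x) = 3.93*-0.46 = -1.8078
Total = -1.8078 - 1.4876 = -3.2954


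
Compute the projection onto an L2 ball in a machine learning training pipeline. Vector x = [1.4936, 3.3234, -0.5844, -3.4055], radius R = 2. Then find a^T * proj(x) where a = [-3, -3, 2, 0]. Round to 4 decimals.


Step 1: Compute ||x|| (intermediates to 6 decimals).
||x|| = sqrt(1.4936^2 + 3.3234^2 + (-0.5844)^2 + (-3.4055)^2) = 5.021432
Step 2: Project.
Since ||x|| > R, scale = R/||x|| = 2/5.021432 = 0.398293, proj(x) = scale * x
proj(x) = [0.59489, 1.323687, -0.232762, -1.356387]
Step 3: Dot product.
a^T * proj(x) = -3*0.59489 - 3*1.323687 + 2*(-0.232762) + 0*(-1.356387) = -6.2213


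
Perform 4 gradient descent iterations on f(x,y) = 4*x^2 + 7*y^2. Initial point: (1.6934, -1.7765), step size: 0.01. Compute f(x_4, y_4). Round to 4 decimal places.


Gradient descent on f(x,y) = 4*x^2 + 7*y^2.
Starting point: (1.6934, -1.7765), alpha = 0.01
Step 1: grad_x = 2*4*1.6934 = 13.5472, grad_y = 2*7*-1.7765 = -24.871
  x_1 = 1.6934 - 0.01*13.5472 = 1.5579
  y_1 = -1.7765 - 0.01*-24.871 = -1.5278
Step 2: grad_x = 2*4*1.5579 = 12.4634, grad_y = 2*7*-1.5278 = -21.3891
  x_2 = 1.5579 - 0.01*12.4634 = 1.4333
  y_2 = -1.5278 - 0.01*-21.3891 = -1.3139
Step 3: grad_x = 2*4*1.4333 = 11.4664, grad_y = 2*7*-1.3139 = -18.3946
  x_3 = 1.4333 - 0.01*11.4664 = 1.3186
  y_3 = -1.3139 - 0.01*-18.3946 = -1.13
Step 4: grad_x = 2*4*1.3186 = 10.549, grad_y = 2*7*-1.13 = -15.8193
  x_4 = 1.3186 - 0.01*10.549 = 1.2131
  y_4 = -1.13 - 0.01*-15.8193 = -0.9718
f(1.2131, -0.9718) = 4*1.2131^2 + 7*(-0.9718)^2 = 12.4971


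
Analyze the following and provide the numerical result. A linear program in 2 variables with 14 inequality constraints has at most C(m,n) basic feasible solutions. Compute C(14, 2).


Each vertex corresponds to some choice of n active constraints out of m, so the number of vertices is at most C(m, n) = m! / (n!(m-n)!).
m = 14, n = 2
Numerator: 14 * 13
Denominator: 2! = 2
C(14, 2) = 91


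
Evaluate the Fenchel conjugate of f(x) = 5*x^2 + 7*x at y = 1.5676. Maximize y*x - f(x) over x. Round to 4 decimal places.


f*(y) = sup_x {y*x - a*x^2 - b*x} = sup_x {(y-b)*x - a*x^2}
FOC: (y - b) - 2a*x = 0 => x* = (y - b)/(2a)
x* = (1.5676 - 7)/(2*5) = -0.5432
f*(1.5676) = (y-b)^2/(4a) = (1.5676 - 7)^2/(4*5)
= 29.511/20 = 1.4755


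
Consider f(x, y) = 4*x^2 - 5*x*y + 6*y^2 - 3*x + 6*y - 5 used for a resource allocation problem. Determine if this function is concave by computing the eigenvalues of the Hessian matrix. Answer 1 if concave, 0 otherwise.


The Hessian of f(x,y) = 4*x^2 - 5*x*y + 6*y^2 - 3*x + 6*y - 5 is:
H = [[8, -5], [-5, 12]]
Trace = 8 + 12 = 20
Determinant = 8*12 - (-5)^2 = 71
Discriminant = (20)^2 - 4*71 = 116.0
Eigenvalues: lambda_1 = 4.6148, lambda_2 = 15.3852
The function is not concave.

0


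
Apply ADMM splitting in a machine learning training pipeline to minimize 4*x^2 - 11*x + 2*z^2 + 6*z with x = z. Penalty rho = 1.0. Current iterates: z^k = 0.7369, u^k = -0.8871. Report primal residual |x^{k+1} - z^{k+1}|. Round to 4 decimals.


ADMM iteration with rho = 1.0, z^k = 0.7369, u^k = -0.8871
Step 1: x-update.
Minimize 4*x^2 - 11*x + (1.0/2)*(x - 0.7369 - 0.8871)^2
FOC: (2*4 + 1.0)*x = 11 + 1.0*(0.7369 + 0.8871)
x^{k+1} = 1.4027
Step 2: z-update.
Minimize 2*z^2 + 6*z + (1.0/2)*(1.4027 - z - 0.8871)^2
FOC: (2*2 + 1.0)*z = -6 + 1.0*(1.4027 - 0.8871)
z^{k+1} = -1.0969
Step 3: u-update.
u^{k+1} = -0.8871 + 1.4027 + 1.0969 = 1.6125
Step 4: Primal residual = |1.4027 + 1.0969| = 2.4996


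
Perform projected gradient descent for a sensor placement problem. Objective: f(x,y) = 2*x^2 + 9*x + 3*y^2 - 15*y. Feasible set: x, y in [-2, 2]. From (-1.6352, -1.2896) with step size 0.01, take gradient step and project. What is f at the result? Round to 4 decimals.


Step 1: Compute gradient at (-1.6352, -1.2896).
grad_x = 2*2*-1.6352 + 9 = 2.4592
grad_y = 2*3*-1.2896 - 15 = -22.7376
Step 2: Gradient step.
x_raw = -1.6352 - 0.01*2.4592 = -1.6598
y_raw = -1.2896 - 0.01*-22.7376 = -1.0622
Step 3: Project onto [-2, 2].
x_proj = clip(-1.6598) = -1.6598
y_proj = clip(-1.0622) = -1.0622
Step 4: Evaluate f.
f(-1.6598, -1.0622) = 9.89


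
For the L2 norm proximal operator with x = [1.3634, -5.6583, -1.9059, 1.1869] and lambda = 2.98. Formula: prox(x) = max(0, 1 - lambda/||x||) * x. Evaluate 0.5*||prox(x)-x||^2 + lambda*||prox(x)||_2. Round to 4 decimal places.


Step 1: Compute ||x||.
||x|| = 6.2383
Step 2: Compute scaling factor.
scale = max(0, 1 - 2.98/6.2383) = 0.5223
Step 3: prox(x) = [0.7121, -2.9554, -0.9955, 0.6199]
||prox(x)|| = 3.2583
Step 4: Proximal objective.
0.5*||prox-x||^2 = 4.4402
lambda*||prox|| = 9.7097
Total = 14.1499


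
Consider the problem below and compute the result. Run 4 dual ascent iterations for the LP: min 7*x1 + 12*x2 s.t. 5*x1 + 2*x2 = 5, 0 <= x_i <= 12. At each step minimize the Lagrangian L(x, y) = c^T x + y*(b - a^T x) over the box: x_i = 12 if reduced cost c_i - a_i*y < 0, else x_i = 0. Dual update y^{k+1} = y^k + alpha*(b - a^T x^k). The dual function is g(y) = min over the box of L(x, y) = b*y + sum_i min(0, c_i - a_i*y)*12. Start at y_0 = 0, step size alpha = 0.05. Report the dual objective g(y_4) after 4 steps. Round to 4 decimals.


Dual ascent for LP: min 7*x1 + 12*x2, 5*x1 + 2*x2 = 5, 0 <= x_i <= 12
Step 1: y^k = 0.0, reduced costs: (7.0, 12.0)
  x^k = (0.0, 0.0), subgradient = b - a^T x = 5.0
  y^{k+1} = 0.0 + 0.05*5.0 = 0.25
Step 2: y^k = 0.25, reduced costs: (5.75, 11.5)
  x^k = (0.0, 0.0), subgradient = b - a^T x = 5.0
  y^{k+1} = 0.25 + 0.05*5.0 = 0.5
Step 3: y^k = 0.5, reduced costs: (4.5, 11.0)
  x^k = (0.0, 0.0), subgradient = b - a^T x = 5.0
  y^{k+1} = 0.5 + 0.05*5.0 = 0.75
Step 4: y^k = 0.75, reduced costs: (3.25, 10.5)
  x^k = (0.0, 0.0), subgradient = b - a^T x = 5.0
  y^{k+1} = 0.75 + 0.05*5.0 = 1.0
Dual objective at y_4 = 1.0: reduced costs (2.0, 10.0), box minimizer x = (0.0, 0.0)
g(y_4) = b*y + (c1 - a1*y)*x1 + (c2 - a2*y)*x2 = 5*1.0 + 2.0*0.0 + 10.0*0.0 = 5.0 + 0.0 + 0.0 = 5.0


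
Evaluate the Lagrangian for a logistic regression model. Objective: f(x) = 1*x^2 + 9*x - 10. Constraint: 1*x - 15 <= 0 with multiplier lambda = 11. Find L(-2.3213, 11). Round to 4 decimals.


Step 1: Evaluate f(x).
f(-2.3213) = 1*(-2.3213)^2 + 9*(-2.3213) - 10 = -25.5033
Step 2: Evaluate g(x).
g(-2.3213) = 1*-2.3213 - 15 = -17.3213
Step 3: Compute Lagrangian.
L = -25.5033 + 11*-17.3213 = -216.0376


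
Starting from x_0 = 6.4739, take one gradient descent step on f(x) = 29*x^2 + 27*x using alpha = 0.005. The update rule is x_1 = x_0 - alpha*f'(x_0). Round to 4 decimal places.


We compute the gradient at x_0 and apply the update.
f'(x) = 58*x + 27
f'(6.4739) = 58*6.4739 + 27 = 402.4862
x_1 = 6.4739 - 0.005*402.4862 = 4.4615


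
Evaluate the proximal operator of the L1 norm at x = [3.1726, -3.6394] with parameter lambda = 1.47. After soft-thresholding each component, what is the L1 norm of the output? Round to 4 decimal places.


Soft-thresholding with lambda = 1.47:
prox(3.1726) = sign(3.1726)*max(|3.1726| - 1.47, 0) = 1.7026
prox(-3.6394) = sign(-3.6394)*max(|-3.6394| - 1.47, 0) = -2.1694
prox(x) = [1.7026, -2.1694]
||prox(x)||_1 = 1.7026 + 2.1694 = 3.872


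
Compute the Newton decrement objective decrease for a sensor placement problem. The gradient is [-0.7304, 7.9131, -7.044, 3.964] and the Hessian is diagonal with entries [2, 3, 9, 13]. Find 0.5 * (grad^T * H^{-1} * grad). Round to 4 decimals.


Step 1: H is diagonal, so H^(-1) * g = [-0.3652, 2.6377, -0.7827, 0.3049].
Step 2: g^T H^(-1) g = sum_i g_i^2 / H_ii
  = (-0.7304)^2/2 + (7.9131)^2/3 + (-7.044)^2/9 + (3.964)^2/13
  = 0.2667 + 20.8724 + 5.5131 + 1.2087 = 27.8609
Step 3: Objective decrease = 0.5 * g^T H^(-1) g = 13.9305


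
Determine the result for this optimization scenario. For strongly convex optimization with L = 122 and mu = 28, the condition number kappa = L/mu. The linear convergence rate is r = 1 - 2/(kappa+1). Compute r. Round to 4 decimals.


Step 1: Compute the condition number.
kappa = L/mu = 122/28 = 4.3571
Step 2: Compute the convergence rate.
r = 1 - 2/(kappa + 1) = 1 - 2*mu/(L + mu) = (L - mu)/(L + mu) = 94/150 = 0.6267


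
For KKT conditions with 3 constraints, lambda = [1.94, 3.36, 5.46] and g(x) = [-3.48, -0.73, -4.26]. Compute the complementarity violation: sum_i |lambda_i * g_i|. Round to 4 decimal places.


KKT complementary slackness check:
lambda_1 * g_1 = 1.94 * -3.48 = -6.7512
lambda_2 * g_2 = 3.36 * -0.73 = -2.4528
lambda_3 * g_3 = 5.46 * -4.26 = -23.2596
Total violation = 6.7512 + 2.4528 + 23.2596 = 32.4636


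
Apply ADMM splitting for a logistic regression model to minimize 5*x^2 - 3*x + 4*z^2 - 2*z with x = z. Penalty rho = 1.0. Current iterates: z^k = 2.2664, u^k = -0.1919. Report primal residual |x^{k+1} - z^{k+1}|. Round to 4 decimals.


ADMM iteration with rho = 1.0, z^k = 2.2664, u^k = -0.1919
Step 1: x-update.
Minimize 5*x^2 - 3*x + (1.0/2)*(x - 2.2664 - 0.1919)^2
FOC: (2*5 + 1.0)*x = 3 + 1.0*(2.2664 + 0.1919)
x^{k+1} = 0.4962
Step 2: z-update.
Minimize 4*z^2 - 2*z + (1.0/2)*(0.4962 - z - 0.1919)^2
FOC: (2*4 + 1.0)*z = 2 + 1.0*(0.4962 - 0.1919)
z^{k+1} = 0.256
Step 3: u-update.
u^{k+1} = -0.1919 + 0.4962 - 0.256 = 0.0483
Step 4: Primal residual = |0.4962 - 0.256| = 0.2402


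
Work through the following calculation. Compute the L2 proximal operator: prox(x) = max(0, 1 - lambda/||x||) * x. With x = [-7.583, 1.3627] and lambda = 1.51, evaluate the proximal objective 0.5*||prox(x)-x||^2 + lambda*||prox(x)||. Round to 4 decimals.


Step 1: Compute ||x||.
||x|| = 7.7045
Step 2: Compute scaling factor.
scale = max(0, 1 - 1.51/7.7045) = 0.804
Step 3: prox(x) = [-6.0968, 1.0956]
||prox(x)|| = 6.1945
Step 4: Proximal objective.
0.5*||prox-x||^2 = 1.1401
lambda*||prox|| = 9.3537
Total = 10.4937


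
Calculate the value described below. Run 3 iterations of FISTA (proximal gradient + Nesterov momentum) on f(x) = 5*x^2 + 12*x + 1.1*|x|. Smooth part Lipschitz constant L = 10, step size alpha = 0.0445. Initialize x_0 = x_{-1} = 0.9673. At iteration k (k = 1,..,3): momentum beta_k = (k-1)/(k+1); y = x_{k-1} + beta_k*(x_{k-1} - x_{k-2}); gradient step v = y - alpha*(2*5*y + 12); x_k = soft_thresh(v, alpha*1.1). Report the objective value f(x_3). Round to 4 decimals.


FISTA on f(x) = 5*x^2 + 12*x + 1.1*|x|
L = 10, alpha = 0.0445
Iteration 1: beta = 0.0, y = 0.9673 + 0.0*(0.9673 - 0.9673) = 0.9673
  grad(y) = 21.673, v = y - alpha*grad = 0.0029
  prox(v) = soft_thresh(0.0029, 0.049) = 0.0
Iteration 2: beta = 0.3333, y = 0.0 + 0.3333*(0.0 - 0.9673) = -0.3224
  grad(y) = 8.7757, v = y - alpha*grad = -0.713
  prox(v) = soft_thresh(-0.713, 0.049) = -0.664
Iteration 3: beta = 0.5, y = -0.664 + 0.5*(-0.664 - 0.0) = -0.996
  grad(y) = 2.04, v = y - alpha*grad = -1.0868
  prox(v) = soft_thresh(-1.0868, 0.049) = -1.0378
f(x_3) = 5*(-1.0378)^2 + 12*(-1.0378) + 1.1*|-1.0378| = -5.9269


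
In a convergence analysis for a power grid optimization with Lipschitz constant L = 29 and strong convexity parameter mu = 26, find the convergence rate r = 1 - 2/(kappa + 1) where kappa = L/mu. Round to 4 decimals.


Step 1: Compute the condition number.
kappa = L/mu = 29/26 = 1.1154
Step 2: Compute the convergence rate.
r = 1 - 2/(kappa + 1) = 1 - 2*mu/(L + mu) = (L - mu)/(L + mu) = 3/55 = 0.0545


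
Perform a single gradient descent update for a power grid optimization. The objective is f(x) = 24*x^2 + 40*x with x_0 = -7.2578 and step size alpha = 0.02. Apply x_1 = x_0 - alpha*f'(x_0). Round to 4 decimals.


We compute the gradient at x_0 and apply the update.
f'(x) = 48*x + 40
f'(-7.2578) = 48*-7.2578 + 40 = -308.3744
x_1 = -7.2578 - 0.02*-308.3744 = -1.0903


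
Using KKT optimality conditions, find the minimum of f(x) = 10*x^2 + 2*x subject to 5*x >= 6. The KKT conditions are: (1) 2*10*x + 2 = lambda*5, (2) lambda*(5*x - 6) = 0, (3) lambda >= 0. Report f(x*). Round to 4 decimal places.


Step 1: Try lambda = 0 (constraint inactive).
x_unc = -2/(2*10) = -0.1
Check: 5*-0.1 = -0.5 < 6 -- violated!
Step 2: Constraint must be active: 5*x = 6
x* = 6/5 = 1.2
lambda = (2*10*1.2 + 2)/5 = 5.2
Step 3: Compute optimal value.
f(x*) = 10*1.2^2 + 2*1.2 = 16.8


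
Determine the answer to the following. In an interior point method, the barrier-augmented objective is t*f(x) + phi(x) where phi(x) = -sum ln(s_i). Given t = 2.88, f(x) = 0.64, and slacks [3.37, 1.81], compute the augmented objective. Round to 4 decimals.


Step 1: Compute log-barrier.
ln values: [1.2149, 0.5933]
phi = -(1.2149 + 0.5933) = -1.8082
Step 2: Compute augmented objective.
t*f(x) = 2.88*0.64 = 1.8432
Total = 1.8432 - 1.8082 = 0.035


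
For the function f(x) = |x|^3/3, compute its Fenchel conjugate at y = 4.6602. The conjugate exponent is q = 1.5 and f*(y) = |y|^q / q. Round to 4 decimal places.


The conjugate exponent q satisfies 1/p + 1/q = 1.
p = 3, so q = 3/(3 - 1) = 1.5
|y|^q = 4.6602^1.5 = 10.0602
f*(4.6602) = 10.0602 / 1.5 = 6.7068


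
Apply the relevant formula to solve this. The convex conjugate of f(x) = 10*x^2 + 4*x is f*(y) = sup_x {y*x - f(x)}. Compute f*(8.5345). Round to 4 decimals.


f*(y) = sup_x {y*x - a*x^2 - b*x} = sup_x {(y-b)*x - a*x^2}
FOC: (y - b) - 2a*x = 0 => x* = (y - b)/(2a)
x* = (8.5345 - 4)/(2*10) = 0.2267
f*(8.5345) = (y-b)^2/(4a) = (8.5345 - 4)^2/(4*10)
= 20.5617/40 = 0.514


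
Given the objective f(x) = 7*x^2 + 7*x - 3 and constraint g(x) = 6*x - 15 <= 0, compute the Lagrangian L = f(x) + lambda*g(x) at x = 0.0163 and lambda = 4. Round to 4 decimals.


Step 1: Evaluate f(x).
f(0.0163) = 7*0.0163^2 + 7*0.0163 - 3 = -2.884
Step 2: Evaluate g(x).
g(0.0163) = 6*0.0163 - 15 = -14.9022
Step 3: Compute Lagrangian.
L = -2.884 + 4*-14.9022 = -62.4928


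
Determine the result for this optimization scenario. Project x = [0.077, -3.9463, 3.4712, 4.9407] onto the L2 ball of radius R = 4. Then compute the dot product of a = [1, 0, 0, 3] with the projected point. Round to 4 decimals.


Step 1: Compute ||x|| (intermediates to 6 decimals).
||x|| = sqrt(0.077^2 + (-3.9463)^2 + 3.4712^2 + 4.9407^2) = 7.213803
Step 2: Project.
Since ||x|| > R, scale = R/||x|| = 4/7.213803 = 0.554493, proj(x) = scale * x
proj(x) = [0.042696, -2.188196, 1.924756, 2.739584]
Step 3: Dot product.
a^T * proj(x) = 1*0.042696 + 0*(-2.188196) + 0*1.924756 + 3*2.739584 = 8.2614


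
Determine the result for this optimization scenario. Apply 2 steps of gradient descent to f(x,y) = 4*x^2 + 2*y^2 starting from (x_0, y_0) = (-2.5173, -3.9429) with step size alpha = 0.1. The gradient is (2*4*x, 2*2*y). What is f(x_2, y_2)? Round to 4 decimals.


Gradient descent on f(x,y) = 4*x^2 + 2*y^2.
Starting point: (-2.5173, -3.9429), alpha = 0.1
Step 1: grad_x = 2*4*-2.5173 = -20.1384, grad_y = 2*2*-3.9429 = -15.7716
  x_1 = -2.5173 - 0.1*-20.1384 = -0.5035
  y_1 = -3.9429 - 0.1*-15.7716 = -2.3657
Step 2: grad_x = 2*4*-0.5035 = -4.0277, grad_y = 2*2*-2.3657 = -9.463
  x_2 = -0.5035 - 0.1*-4.0277 = -0.1007
  y_2 = -2.3657 - 0.1*-9.463 = -1.4194
f(-0.1007, -1.4194) = 4*(-0.1007)^2 + 2*(-1.4194)^2 = 4.0702


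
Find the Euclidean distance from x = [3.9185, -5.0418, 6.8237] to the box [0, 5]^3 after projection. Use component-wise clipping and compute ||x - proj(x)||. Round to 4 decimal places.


Project each component onto [0, 5].
clip(3.9185) = 3.9185, clip(-5.0418) = 0.0, clip(6.8237) = 5.0
Projection = [3.9185, 0.0, 5.0]
Squared diffs: [0.0, 25.4197, 3.3259]
Distance = sqrt(28.7456) = 5.3615


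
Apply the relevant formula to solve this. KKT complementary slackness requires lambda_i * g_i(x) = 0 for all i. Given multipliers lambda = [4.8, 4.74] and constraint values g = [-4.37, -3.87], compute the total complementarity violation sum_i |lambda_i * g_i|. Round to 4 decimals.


KKT complementary slackness check:
lambda_1 * g_1 = 4.8 * -4.37 = -20.976
lambda_2 * g_2 = 4.74 * -3.87 = -18.3438
Total violation = 20.976 + 18.3438 = 39.3198


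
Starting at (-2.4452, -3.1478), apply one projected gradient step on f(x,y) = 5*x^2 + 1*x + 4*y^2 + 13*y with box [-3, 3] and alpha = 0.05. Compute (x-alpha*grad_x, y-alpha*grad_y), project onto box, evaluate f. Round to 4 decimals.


Step 1: Compute gradient at (-2.4452, -3.1478).
grad_x = 2*5*-2.4452 + 1 = -23.452
grad_y = 2*4*-3.1478 + 13 = -12.1824
Step 2: Gradient step.
x_raw = -2.4452 - 0.05*-23.452 = -1.2726
y_raw = -3.1478 - 0.05*-12.1824 = -2.5387
Step 3: Project onto [-3, 3].
x_proj = clip(-1.2726) = -1.2726
y_proj = clip(-2.5387) = -2.5387
Step 4: Evaluate f.
f(-1.2726, -2.5387) = -0.3983
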